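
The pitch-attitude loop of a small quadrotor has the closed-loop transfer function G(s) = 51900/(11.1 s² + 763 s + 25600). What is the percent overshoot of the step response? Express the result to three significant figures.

%OS ≈ 4.00%

Dividing through by 11.1: denominator becomes s² + 68.74 s + 2306.
So ω_n = √2306 = 48.0 rad/s and ζ = 68.74/(2·48.0) = 0.716.
Overshoot: exp(−π·0.716/√(1−0.716²)) = 0.0400, i.e. 4.00%.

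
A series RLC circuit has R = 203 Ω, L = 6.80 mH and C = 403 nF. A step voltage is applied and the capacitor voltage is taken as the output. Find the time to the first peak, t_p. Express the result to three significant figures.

For a series RLC circuit (capacitor voltage as output), ω_n = 1/√(LC) = 1/√(6.80 mH · 403 nF) = 19100 rad/s.
ζ = (R/2)·√(C/L) = (203/2)·√(403 nF/6.80 mH) = 0.781.
ω_d = 19100·√(1 − 0.781²) = 11900 rad/s. t_p = π/ω_d = 0.000264 s.

t_p ≈ 0.000264 s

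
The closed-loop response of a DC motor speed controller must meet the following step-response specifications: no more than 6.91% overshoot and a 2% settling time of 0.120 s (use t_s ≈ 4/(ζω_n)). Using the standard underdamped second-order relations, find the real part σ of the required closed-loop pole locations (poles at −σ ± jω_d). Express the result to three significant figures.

The settling-time spec alone fixes σ = ζω_n = 4/t_s = 4/0.120 = 33.3.
(Overshoot then fixes ζ = 0.648 and hence ω_d = σ·√(1−ζ²)/ζ = 39.2 rad/s.)

σ ≈ 33.3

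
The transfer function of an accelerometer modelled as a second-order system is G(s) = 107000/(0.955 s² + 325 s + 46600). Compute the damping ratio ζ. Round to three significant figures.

ζ ≈ 0.770

Dividing through by 0.955: denominator becomes s² + 340.3 s + 48800.
So ω_n = √48800 = 221 rad/s and ζ = 340.3/(2·221) = 0.770.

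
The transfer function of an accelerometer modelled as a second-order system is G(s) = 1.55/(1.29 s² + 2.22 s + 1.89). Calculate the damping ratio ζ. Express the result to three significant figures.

ζ ≈ 0.711

Dividing through by 1.29: denominator becomes s² + 1.721 s + 1.465.
So ω_n = √1.465 = 1.21 rad/s and ζ = 1.721/(2·1.21) = 0.711.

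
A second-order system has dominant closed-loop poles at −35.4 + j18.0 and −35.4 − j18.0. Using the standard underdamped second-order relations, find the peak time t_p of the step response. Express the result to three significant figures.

t_p = π/ω_d with ω_d = 18.0 (the imaginary part), so t_p = 0.175 s.

t_p ≈ 0.175 s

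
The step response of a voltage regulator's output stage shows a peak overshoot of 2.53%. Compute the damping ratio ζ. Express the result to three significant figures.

ζ ≈ 0.760

From %OS = 100·exp(−πζ/√(1−ζ²)), invert to get ζ = −ln(OS)/√(π² + ln²(OS)) with OS = 0.0253.
−ln 0.0253 = 3.677, so ζ = 3.677/√(π² + 13.52) = 0.760.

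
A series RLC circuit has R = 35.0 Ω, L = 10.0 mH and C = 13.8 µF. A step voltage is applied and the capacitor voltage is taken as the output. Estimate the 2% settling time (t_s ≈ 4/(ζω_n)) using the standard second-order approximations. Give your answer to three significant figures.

t_s ≈ 0.00229 s

For a series RLC circuit (capacitor voltage as output), ω_n = 1/√(LC) = 1/√(10.0 mH · 13.8 µF) = 2690 rad/s.
ζ = (R/2)·√(C/L) = (35.0/2)·√(13.8 µF/10.0 mH) = 0.650.
t_s ≈ 4/(ζω_n) = 0.00229 s.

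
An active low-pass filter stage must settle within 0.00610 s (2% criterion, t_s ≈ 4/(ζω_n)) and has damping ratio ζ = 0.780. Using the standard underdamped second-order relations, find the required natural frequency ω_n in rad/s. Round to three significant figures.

ω_n ≈ 841 rad/s

Rearranging t_s ≈ 4/(ζω_n) gives ω_n = 4/(ζ·t_s) = 4/(0.780 × 0.00610) = 841 rad/s.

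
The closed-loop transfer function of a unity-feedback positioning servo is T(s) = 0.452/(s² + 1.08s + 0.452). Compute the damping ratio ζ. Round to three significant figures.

ζ ≈ 0.803

ω_n = √0.452 = 0.672 rad/s; ζ = 1.08/(2·0.672) = 0.803.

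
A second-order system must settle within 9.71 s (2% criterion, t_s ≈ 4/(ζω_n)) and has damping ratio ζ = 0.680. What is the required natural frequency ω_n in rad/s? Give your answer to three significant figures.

Rearranging t_s ≈ 4/(ζω_n) gives ω_n = 4/(ζ·t_s) = 4/(0.680 × 9.71) = 0.606 rad/s.

ω_n ≈ 0.606 rad/s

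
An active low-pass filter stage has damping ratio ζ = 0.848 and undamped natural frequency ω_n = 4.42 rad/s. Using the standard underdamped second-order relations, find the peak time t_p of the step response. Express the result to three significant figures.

t_p ≈ 1.34 s

The damped frequency is ω_d = ω_n√(1−ζ²) = 4.42·√(1−0.719) = 2.34 rad/s.
Peak time t_p = π/ω_d = π/2.34 = 1.34 s.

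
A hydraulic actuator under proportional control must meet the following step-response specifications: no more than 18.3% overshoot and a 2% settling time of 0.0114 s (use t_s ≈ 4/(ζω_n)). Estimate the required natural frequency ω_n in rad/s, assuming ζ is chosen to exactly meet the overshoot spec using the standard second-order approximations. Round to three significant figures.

ω_n ≈ 738 rad/s

ζ = −ln(OS)/√(π² + (ln OS)²). With OS = 0.183, ln OS = −1.698 and ζ = 1.698/3.571 = 0.476.
From t_s ≈ 4/(ζω_n): ω_n = 4/(ζ·t_s) = 4/(0.476·0.0114) = 738 rad/s.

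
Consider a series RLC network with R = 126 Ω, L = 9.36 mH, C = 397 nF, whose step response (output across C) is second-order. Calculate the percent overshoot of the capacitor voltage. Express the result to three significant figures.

%OS ≈ 24.3%

For a series RLC circuit (capacitor voltage as output), ω_n = 1/√(LC) = 1/√(9.36 mH · 397 nF) = 16400 rad/s.
ζ = (R/2)·√(C/L) = (126/2)·√(397 nF/9.36 mH) = 0.410.
%OS = 100·exp(−πζ/√(1−ζ²)) = 24.3%.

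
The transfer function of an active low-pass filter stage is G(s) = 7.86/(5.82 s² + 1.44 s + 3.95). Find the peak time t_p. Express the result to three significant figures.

Dividing through by 5.82: denominator becomes s² + 0.2474 s + 0.6787.
So ω_n = √0.6787 = 0.824 rad/s and ζ = 0.2474/(2·0.824) = 0.150.
ω_d = 0.824·√(1 − 0.150²) = 0.814 rad/s. t_p = π/ω_d = 3.86 s.

t_p ≈ 3.86 s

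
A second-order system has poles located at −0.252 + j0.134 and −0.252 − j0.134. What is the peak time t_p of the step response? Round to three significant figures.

t_p = π/ω_d with ω_d = 0.134 (the imaginary part), so t_p = 23.4 s.

t_p ≈ 23.4 s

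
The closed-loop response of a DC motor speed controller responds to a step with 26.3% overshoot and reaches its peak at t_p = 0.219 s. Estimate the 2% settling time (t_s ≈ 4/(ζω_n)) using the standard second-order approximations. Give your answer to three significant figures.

t_s ≈ 0.656 s

ζ from %OS: ζ = |ln 0.263|/√(π²+ln²0.263) = 0.391.
From t_p = π/ω_d, ω_d = π/0.219 = 14.3 rad/s, so ω_n = ω_d/√(1−ζ²) = 15.6 rad/s.
t_s ≈ 4/(ζω_n) = 4/(0.391·15.6) = 0.656 s.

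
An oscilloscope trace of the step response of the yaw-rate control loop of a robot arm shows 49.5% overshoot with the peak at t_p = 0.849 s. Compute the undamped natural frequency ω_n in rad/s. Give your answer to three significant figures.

ω_n ≈ 3.79 rad/s

The overshoot fixes ζ = −ln(OS)/√(π²+ln²(OS)) = 0.218.
t_p = π/ω_d ⇒ ω_d = 3.70 rad/s; then ω_n = ω_d/√(1−ζ²) = 3.79 rad/s.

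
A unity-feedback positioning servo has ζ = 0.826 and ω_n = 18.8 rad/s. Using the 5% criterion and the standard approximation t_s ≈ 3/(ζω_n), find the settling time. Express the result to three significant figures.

t_s ≈ 3/(ζω_n) = 3/(0.826 × 18.8) = 0.193 s.

t_s ≈ 0.193 s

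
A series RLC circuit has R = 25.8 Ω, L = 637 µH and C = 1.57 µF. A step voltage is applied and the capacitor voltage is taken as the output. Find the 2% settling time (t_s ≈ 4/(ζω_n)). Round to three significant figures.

t_s ≈ 0.000198 s

For a series RLC circuit (capacitor voltage as output), ω_n = 1/√(LC) = 1/√(637 µH · 1.57 µF) = 31600 rad/s.
ζ = (R/2)·√(C/L) = (25.8/2)·√(1.57 µF/637 µH) = 0.640.
t_s ≈ 4/(ζω_n) = 0.000198 s.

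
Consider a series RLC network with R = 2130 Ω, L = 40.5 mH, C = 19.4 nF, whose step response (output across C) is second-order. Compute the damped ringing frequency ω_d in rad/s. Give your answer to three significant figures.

For a series RLC circuit (capacitor voltage as output), ω_n = 1/√(LC) = 1/√(40.5 mH · 19.4 nF) = 35700 rad/s.
ζ = (R/2)·√(C/L) = (2130/2)·√(19.4 nF/40.5 mH) = 0.737.
The damped frequency ω_d = ω_n√(1−ζ²) = 24100 rad/s.

ω_d ≈ 24100 rad/s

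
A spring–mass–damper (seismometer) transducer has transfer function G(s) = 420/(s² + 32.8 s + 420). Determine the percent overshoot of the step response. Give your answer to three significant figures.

Comparing the denominator to s² + 2ζω_n s + ω_n²: ω_n = √420 = 20.5 rad/s, and 2ζω_n = 32.8 so ζ = 32.8/(2·20.5) = 0.800.
Overshoot: exp(−π·0.800/√(1−0.800²)) = 0.0151, i.e. 1.51%.

%OS ≈ 1.51%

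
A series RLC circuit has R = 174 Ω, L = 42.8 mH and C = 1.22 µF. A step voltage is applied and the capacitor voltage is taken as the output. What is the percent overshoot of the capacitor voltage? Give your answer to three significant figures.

%OS ≈ 19.2%

For a series RLC circuit (capacitor voltage as output), ω_n = 1/√(LC) = 1/√(42.8 mH · 1.22 µF) = 4380 rad/s.
ζ = (R/2)·√(C/L) = (174/2)·√(1.22 µF/42.8 mH) = 0.464.
%OS = 100·exp(−πζ/√(1−ζ²)) = 19.2%.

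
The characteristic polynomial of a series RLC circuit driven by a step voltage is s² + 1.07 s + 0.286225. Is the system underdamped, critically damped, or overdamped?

critically damped

a² − 4b = 1.07² − 4·0.286225 = 0 (repeated real root); the system is critically damped.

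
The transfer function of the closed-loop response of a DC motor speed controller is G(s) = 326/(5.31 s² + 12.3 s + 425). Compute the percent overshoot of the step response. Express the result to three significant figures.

%OS ≈ 66.4%

Dividing through by 5.31: denominator becomes s² + 2.316 s + 80.04.
So ω_n = √80.04 = 8.95 rad/s and ζ = 2.316/(2·8.95) = 0.129.
%OS = 100·exp(−πζ/√(1−ζ²)) = 66.4%.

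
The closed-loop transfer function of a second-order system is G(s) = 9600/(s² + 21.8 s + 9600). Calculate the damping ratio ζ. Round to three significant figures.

Matching coefficients with s² + 2ζω_n s + ω_n² gives ω_n² = 9600 ⇒ ω_n = 98.0 rad/s, and ζ = 21.8/(2ω_n) = 0.111.

ζ ≈ 0.111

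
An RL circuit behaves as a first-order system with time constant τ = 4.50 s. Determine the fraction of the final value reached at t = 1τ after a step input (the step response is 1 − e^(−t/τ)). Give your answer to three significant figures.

y/y_∞ ≈ 0.632

y(t)/y_∞ = 1 − e^(−t/τ) = 1 − e^(−1) = 1 − e^(−1.00) = 0.632.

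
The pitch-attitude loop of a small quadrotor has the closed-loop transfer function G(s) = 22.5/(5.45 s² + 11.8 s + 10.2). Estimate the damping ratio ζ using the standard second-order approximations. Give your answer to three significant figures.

ζ ≈ 0.791

Dividing through by 5.45: denominator becomes s² + 2.165 s + 1.872.
So ω_n = √1.872 = 1.37 rad/s and ζ = 2.165/(2·1.37) = 0.791.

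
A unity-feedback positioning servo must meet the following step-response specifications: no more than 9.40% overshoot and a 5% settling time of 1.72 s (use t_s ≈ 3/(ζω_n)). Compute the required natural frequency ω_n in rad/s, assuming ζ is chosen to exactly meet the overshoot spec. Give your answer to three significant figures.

ω_n ≈ 2.90 rad/s

From %OS = 100·exp(−πζ/√(1−ζ²)), invert to get ζ = −ln(OS)/√(π² + ln²(OS)) with OS = 0.0940.
−ln 0.0940 = 2.364, so ζ = 2.364/√(π² + 5.591) = 0.601.
From t_s ≈ 3/(ζω_n): ω_n = 3/(ζ·t_s) = 3/(0.601·1.72) = 2.90 rad/s.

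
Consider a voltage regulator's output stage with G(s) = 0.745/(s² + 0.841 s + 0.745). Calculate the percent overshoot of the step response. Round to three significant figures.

%OS ≈ 17.3%

Matching coefficients with s² + 2ζω_n s + ω_n² gives ω_n² = 0.745 ⇒ ω_n = 0.863 rad/s, and ζ = 0.841/(2ω_n) = 0.487.
%OS = 100 e^{−πζ/√(1−ζ²)} with ζ = 0.487 gives 17.3%.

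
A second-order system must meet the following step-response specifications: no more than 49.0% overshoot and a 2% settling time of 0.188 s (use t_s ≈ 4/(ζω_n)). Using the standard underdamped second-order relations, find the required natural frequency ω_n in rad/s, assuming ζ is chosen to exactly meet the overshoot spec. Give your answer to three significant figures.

ω_n ≈ 96.1 rad/s

Inverting the overshoot relation: ζ = |ln 0.490|/√(π² + ln²0.490) = 0.221.
From t_s ≈ 4/(ζω_n): ω_n = 4/(ζ·t_s) = 4/(0.221·0.188) = 96.1 rad/s.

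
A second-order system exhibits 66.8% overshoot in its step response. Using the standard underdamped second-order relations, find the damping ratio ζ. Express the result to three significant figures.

Inverting the overshoot relation: ζ = |ln 0.668|/√(π² + ln²0.668) = 0.127.

ζ ≈ 0.127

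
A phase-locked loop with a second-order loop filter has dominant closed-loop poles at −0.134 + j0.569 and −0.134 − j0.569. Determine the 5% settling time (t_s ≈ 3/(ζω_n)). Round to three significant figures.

For poles at −σ ± jω_d, ζω_n = σ = 0.134, so t_s ≈ 3/σ = 22.4 s.

t_s ≈ 22.4 s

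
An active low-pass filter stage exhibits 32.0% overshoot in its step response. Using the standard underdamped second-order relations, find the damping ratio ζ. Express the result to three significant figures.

ζ ≈ 0.341

ζ = −ln(OS)/√(π² + (ln OS)²). With OS = 0.320, ln OS = −1.139 and ζ = 1.139/3.342 = 0.341.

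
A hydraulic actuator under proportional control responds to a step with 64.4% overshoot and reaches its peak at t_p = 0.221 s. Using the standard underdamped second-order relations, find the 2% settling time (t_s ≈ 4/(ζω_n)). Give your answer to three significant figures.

t_s ≈ 2.01 s

ζ from %OS: ζ = |ln 0.644|/√(π²+ln²0.644) = 0.139.
From t_p = π/ω_d, ω_d = π/0.221 = 14.2 rad/s, so ω_n = ω_d/√(1−ζ²) = 14.4 rad/s.
t_s ≈ 4/(ζω_n) = 4/(0.139·14.4) = 2.01 s.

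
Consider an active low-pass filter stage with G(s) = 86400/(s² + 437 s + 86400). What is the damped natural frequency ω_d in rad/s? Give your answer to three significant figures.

Comparing the denominator to s² + 2ζω_n s + ω_n²: ω_n = √86400 = 294 rad/s, and 2ζω_n = 437 so ζ = 437/(2·294) = 0.743.
ω_d = ω_n√(1−ζ²) = 197 rad/s.

ω_d ≈ 197 rad/s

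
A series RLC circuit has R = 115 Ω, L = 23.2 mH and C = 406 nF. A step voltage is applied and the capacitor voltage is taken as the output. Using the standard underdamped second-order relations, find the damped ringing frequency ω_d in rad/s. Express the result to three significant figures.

For a series RLC circuit (capacitor voltage as output), ω_n = 1/√(LC) = 1/√(23.2 mH · 406 nF) = 10300 rad/s.
ζ = (R/2)·√(C/L) = (115/2)·√(406 nF/23.2 mH) = 0.241.
ω_d = 10300·√(1 − 0.241²) = 10000 rad/s.

ω_d ≈ 10000 rad/s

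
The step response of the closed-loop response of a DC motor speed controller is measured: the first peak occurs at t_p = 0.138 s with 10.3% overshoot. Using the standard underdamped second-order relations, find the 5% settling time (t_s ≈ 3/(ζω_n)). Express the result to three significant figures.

The overshoot fixes ζ = −ln(OS)/√(π²+ln²(OS)) = 0.586.
From t_p = π/ω_d, ω_d = π/0.138 = 22.8 rad/s, so ω_n = ω_d/√(1−ζ²) = 28.1 rad/s.
t_s ≈ 3/(ζω_n) = 3/(0.586·28.1) = 0.182 s.

t_s ≈ 0.182 s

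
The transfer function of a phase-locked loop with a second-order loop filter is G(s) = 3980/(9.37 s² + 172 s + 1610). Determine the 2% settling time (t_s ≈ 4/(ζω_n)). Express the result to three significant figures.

Dividing through by 9.37: denominator becomes s² + 18.36 s + 171.8.
So ω_n = √171.8 = 13.1 rad/s and ζ = 18.36/(2·13.1) = 0.700.
t_s ≈ 4/(ζω_n) = 0.436 s.

t_s ≈ 0.436 s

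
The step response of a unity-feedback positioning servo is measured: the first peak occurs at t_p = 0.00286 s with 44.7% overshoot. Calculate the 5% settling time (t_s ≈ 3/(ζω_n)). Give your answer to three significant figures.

t_s ≈ 0.0107 s

From the overshoot, ζ = −ln(OS)/√(π²+ln²(OS)) = 0.248.
t_p = π/ω_d ⇒ ω_d = 1100 rad/s; then ω_n = ω_d/√(1−ζ²) = 1130 rad/s.
t_s ≈ 3/(ζω_n) = 3/(0.248·1130) = 0.0107 s.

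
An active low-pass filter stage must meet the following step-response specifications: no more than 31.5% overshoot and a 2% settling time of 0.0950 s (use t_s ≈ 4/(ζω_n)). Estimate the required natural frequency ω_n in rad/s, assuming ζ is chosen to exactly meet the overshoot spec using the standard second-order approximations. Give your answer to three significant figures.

ω_n ≈ 122 rad/s

Inverting the overshoot relation: ζ = |ln 0.315|/√(π² + ln²0.315) = 0.345.
From t_s ≈ 4/(ζω_n): ω_n = 4/(ζ·t_s) = 4/(0.345·0.0950) = 122 rad/s.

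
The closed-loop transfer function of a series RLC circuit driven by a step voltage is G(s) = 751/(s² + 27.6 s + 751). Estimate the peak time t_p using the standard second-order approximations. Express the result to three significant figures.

Comparing the denominator to s² + 2ζω_n s + ω_n²: ω_n = √751 = 27.4 rad/s, and 2ζω_n = 27.6 so ζ = 27.6/(2·27.4) = 0.504.
The damped frequency ω_d = ω_n√(1−ζ²) = 23.7 rad/s. Then t_p = π/ω_d = 0.133 s.

t_p ≈ 0.133 s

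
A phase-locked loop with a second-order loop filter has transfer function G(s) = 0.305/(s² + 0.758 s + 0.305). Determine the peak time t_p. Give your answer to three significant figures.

Matching coefficients with s² + 2ζω_n s + ω_n² gives ω_n² = 0.305 ⇒ ω_n = 0.552 rad/s, and ζ = 0.758/(2ω_n) = 0.686.
ω_d = 0.552·√(1 − 0.686²) = 0.402 rad/s. Then t_p = π/ω_d = 7.82 s.

t_p ≈ 7.82 s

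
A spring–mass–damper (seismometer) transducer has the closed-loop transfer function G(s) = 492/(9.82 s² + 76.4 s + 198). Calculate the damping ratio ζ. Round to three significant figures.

ζ ≈ 0.866

Dividing through by 9.82: denominator becomes s² + 7.780 s + 20.16.
So ω_n = √20.16 = 4.49 rad/s and ζ = 7.780/(2·4.49) = 0.866.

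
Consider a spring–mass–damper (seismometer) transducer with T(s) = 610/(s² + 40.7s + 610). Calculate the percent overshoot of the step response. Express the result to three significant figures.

ω_n = √610 = 24.7 rad/s; ζ = 40.7/(2·24.7) = 0.824.
Overshoot: exp(−π·0.824/√(1−0.824²)) = 0.0104, i.e. 1.04%.

%OS ≈ 1.04%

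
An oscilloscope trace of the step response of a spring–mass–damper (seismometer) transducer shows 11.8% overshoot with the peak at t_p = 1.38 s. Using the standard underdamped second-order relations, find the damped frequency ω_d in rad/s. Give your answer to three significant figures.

t_p = π/ω_d, so ω_d = π/1.38 = 2.28 rad/s.

ω_d ≈ 2.28 rad/s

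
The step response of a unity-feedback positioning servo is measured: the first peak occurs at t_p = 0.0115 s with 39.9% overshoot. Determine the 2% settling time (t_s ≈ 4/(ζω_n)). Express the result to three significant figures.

t_s ≈ 0.0501 s

The overshoot fixes ζ = −ln(OS)/√(π²+ln²(OS)) = 0.281.
t_p = π/ω_d ⇒ ω_d = 273 rad/s; then ω_n = ω_d/√(1−ζ²) = 285 rad/s.
t_s ≈ 4/(ζω_n) = 4/(0.281·285) = 0.0501 s.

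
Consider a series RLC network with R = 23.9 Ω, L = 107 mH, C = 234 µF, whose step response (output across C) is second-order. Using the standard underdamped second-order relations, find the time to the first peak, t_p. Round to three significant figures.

t_p ≈ 0.0190 s

For a series RLC circuit (capacitor voltage as output), ω_n = 1/√(LC) = 1/√(107 mH · 234 µF) = 200 rad/s.
ζ = (R/2)·√(C/L) = (23.9/2)·√(234 µF/107 mH) = 0.559.
The damped frequency ω_d = ω_n√(1−ζ²) = 166 rad/s. t_p = π/ω_d = 0.0190 s.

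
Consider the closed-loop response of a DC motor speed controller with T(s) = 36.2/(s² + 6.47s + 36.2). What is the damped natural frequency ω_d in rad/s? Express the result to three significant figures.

ω_d ≈ 5.07 rad/s

ω_n = √36.2 = 6.02 rad/s; ζ = 6.47/(2·6.02) = 0.538.
ω_d = 6.02·√(1 − 0.538²) = 5.07 rad/s.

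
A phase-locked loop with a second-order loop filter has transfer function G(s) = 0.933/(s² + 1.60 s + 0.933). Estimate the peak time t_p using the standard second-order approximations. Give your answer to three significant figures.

t_p ≈ 5.80 s

Comparing the denominator to s² + 2ζω_n s + ω_n²: ω_n = √0.933 = 0.966 rad/s, and 2ζω_n = 1.60 so ζ = 1.60/(2·0.966) = 0.828.
The damped frequency ω_d = ω_n√(1−ζ²) = 0.541 rad/s. Then t_p = π/ω_d = 5.80 s.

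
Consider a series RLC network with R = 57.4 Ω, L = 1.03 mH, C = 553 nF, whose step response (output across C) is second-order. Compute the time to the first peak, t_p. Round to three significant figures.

t_p ≈ 0.000100 s

For a series RLC circuit (capacitor voltage as output), ω_n = 1/√(LC) = 1/√(1.03 mH · 553 nF) = 41900 rad/s.
ζ = (R/2)·√(C/L) = (57.4/2)·√(553 nF/1.03 mH) = 0.665.
ω_d = ω_n√(1−ζ²) = 31300 rad/s. t_p = π/ω_d = 0.000100 s.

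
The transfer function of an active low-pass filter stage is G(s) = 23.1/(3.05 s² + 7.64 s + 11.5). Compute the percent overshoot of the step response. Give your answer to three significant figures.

%OS ≈ 7.05%

Dividing through by 3.05: denominator becomes s² + 2.505 s + 3.770.
So ω_n = √3.770 = 1.94 rad/s and ζ = 2.505/(2·1.94) = 0.645.
%OS = 100 e^{−πζ/√(1−ζ²)} with ζ = 0.645 gives 7.05%.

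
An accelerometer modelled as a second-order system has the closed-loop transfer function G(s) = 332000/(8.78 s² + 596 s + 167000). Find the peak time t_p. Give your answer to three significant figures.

Dividing through by 8.78: denominator becomes s² + 67.88 s + 19020.
So ω_n = √19020 = 138 rad/s and ζ = 67.88/(2·138) = 0.246.
ω_d = ω_n√(1−ζ²) = 134 rad/s. t_p = π/ω_d = 0.0235 s.

t_p ≈ 0.0235 s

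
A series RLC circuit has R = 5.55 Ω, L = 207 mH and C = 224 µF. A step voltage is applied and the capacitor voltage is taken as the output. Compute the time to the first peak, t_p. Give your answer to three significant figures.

For a series RLC circuit (capacitor voltage as output), ω_n = 1/√(LC) = 1/√(207 mH · 224 µF) = 147 rad/s.
ζ = (R/2)·√(C/L) = (5.55/2)·√(224 µF/207 mH) = 0.0913.
ω_d = 147·√(1 − 0.0913²) = 146 rad/s. t_p = π/ω_d = 0.0215 s.

t_p ≈ 0.0215 s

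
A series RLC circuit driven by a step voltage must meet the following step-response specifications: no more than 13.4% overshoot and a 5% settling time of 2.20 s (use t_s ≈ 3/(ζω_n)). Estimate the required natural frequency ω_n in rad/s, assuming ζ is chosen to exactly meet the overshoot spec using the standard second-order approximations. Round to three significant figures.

ω_n ≈ 2.53 rad/s

ζ = −ln(OS)/√(π² + (ln OS)²). With OS = 0.134, ln OS = −2.010 and ζ = 2.010/3.730 = 0.539.
Then ω_n = 3/(ζ t_s) = 3/(0.539 × 2.20) = 2.53 rad/s.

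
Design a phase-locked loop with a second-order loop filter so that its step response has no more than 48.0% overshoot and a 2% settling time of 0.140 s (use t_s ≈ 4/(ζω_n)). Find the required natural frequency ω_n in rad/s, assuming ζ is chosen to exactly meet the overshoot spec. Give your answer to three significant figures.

ω_n ≈ 126 rad/s

Inverting the overshoot relation: ζ = |ln 0.480|/√(π² + ln²0.480) = 0.228.
Then ω_n = 4/(ζ t_s) = 4/(0.228 × 0.140) = 126 rad/s.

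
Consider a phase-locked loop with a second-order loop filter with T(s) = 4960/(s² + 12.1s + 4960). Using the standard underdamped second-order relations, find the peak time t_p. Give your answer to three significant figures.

t_p ≈ 0.0448 s

Comparing the denominator to s² + 2ζω_n s + ω_n²: ω_n = √4960 = 70.4 rad/s, and 2ζω_n = 12.1 so ζ = 12.1/(2·70.4) = 0.0859.
ω_d = ω_n√(1−ζ²) = 70.2 rad/s. Then t_p = π/ω_d = 0.0448 s.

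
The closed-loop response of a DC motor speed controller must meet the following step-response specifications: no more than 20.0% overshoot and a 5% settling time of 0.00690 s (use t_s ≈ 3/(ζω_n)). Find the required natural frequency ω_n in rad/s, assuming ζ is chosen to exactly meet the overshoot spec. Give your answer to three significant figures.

Inverting the overshoot relation: ζ = |ln 0.200|/√(π² + ln²0.200) = 0.456.
Then ω_n = 3/(ζ t_s) = 3/(0.456 × 0.00690) = 954 rad/s.

ω_n ≈ 954 rad/s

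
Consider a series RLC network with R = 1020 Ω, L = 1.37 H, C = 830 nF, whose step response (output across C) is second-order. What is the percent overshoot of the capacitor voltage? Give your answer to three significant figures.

For a series RLC circuit (capacitor voltage as output), ω_n = 1/√(LC) = 1/√(1.37 H · 830 nF) = 938 rad/s.
ζ = (R/2)·√(C/L) = (1020/2)·√(830 nF/1.37 H) = 0.397.
Overshoot: exp(−π·0.397/√(1−0.397²)) = 0.257, i.e. 25.7%.

%OS ≈ 25.7%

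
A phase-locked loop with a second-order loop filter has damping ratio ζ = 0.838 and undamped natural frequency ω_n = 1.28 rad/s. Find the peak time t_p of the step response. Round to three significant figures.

The damped frequency is ω_d = ω_n√(1−ζ²) = 1.28·√(1−0.702) = 0.698 rad/s.
Peak time t_p = π/ω_d = π/0.698 = 4.50 s.

t_p ≈ 4.50 s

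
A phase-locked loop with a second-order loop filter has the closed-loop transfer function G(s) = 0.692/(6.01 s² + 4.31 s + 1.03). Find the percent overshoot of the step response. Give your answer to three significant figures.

Dividing through by 6.01: denominator becomes s² + 0.7171 s + 0.1714.
So ω_n = √0.1714 = 0.414 rad/s and ζ = 0.7171/(2·0.414) = 0.866.
Overshoot: exp(−π·0.866/√(1−0.866²)) = 0.00432, i.e. 0.432%.

%OS ≈ 0.432%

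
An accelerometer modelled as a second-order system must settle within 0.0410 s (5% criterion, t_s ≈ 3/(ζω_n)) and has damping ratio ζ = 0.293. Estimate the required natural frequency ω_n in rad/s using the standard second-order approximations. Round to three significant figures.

ω_n ≈ 250 rad/s

Rearranging t_s ≈ 3/(ζω_n) gives ω_n = 3/(ζ·t_s) = 3/(0.293 × 0.0410) = 250 rad/s.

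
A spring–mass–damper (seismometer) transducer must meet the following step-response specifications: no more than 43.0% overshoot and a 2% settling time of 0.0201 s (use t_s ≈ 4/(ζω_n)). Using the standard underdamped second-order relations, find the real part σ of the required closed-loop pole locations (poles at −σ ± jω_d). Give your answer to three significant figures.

The settling-time spec alone fixes σ = ζω_n = 4/t_s = 4/0.0201 = 199.
(Overshoot then fixes ζ = 0.259 and hence ω_d = σ·√(1−ζ²)/ζ = 741 rad/s.)

σ ≈ 199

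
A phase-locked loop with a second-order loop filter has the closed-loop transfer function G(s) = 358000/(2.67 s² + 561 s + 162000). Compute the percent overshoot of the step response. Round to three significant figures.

%OS ≈ 22.7%

Dividing through by 2.67: denominator becomes s² + 210.1 s + 60670.
So ω_n = √60670 = 246 rad/s and ζ = 210.1/(2·246) = 0.427.
%OS = 100 e^{−πζ/√(1−ζ²)} with ζ = 0.427 gives 22.7%.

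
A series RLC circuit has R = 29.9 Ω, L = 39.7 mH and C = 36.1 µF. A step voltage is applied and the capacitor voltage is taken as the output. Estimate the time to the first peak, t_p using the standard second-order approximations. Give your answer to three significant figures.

For a series RLC circuit (capacitor voltage as output), ω_n = 1/√(LC) = 1/√(39.7 mH · 36.1 µF) = 835 rad/s.
ζ = (R/2)·√(C/L) = (29.9/2)·√(36.1 µF/39.7 mH) = 0.451.
The damped frequency ω_d = ω_n√(1−ζ²) = 746 rad/s. t_p = π/ω_d = 0.00421 s.

t_p ≈ 0.00421 s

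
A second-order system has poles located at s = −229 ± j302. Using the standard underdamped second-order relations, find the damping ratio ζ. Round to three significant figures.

ζ ≈ 0.604

The poles are at −σ ± jω_d with σ = 229 and ω_d = 302, so ω_n = √(σ²+ω_d²) = 379 rad/s and ζ = σ/ω_n = 0.604.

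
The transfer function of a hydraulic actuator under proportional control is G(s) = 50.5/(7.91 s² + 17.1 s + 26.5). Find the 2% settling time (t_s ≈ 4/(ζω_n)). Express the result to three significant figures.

Dividing through by 7.91: denominator becomes s² + 2.162 s + 3.350.
So ω_n = √3.350 = 1.83 rad/s and ζ = 2.162/(2·1.83) = 0.591.
t_s ≈ 4/(ζω_n) = 3.70 s.

t_s ≈ 3.70 s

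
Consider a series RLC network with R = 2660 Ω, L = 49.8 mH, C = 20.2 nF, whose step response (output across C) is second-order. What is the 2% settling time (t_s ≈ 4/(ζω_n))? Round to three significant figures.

For a series RLC circuit (capacitor voltage as output), ω_n = 1/√(LC) = 1/√(49.8 mH · 20.2 nF) = 31500 rad/s.
ζ = (R/2)·√(C/L) = (2660/2)·√(20.2 nF/49.8 mH) = 0.847.
t_s ≈ 4/(ζω_n) = 0.000150 s.

t_s ≈ 0.000150 s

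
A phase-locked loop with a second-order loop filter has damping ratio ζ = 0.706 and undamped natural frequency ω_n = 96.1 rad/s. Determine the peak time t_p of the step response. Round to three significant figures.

The damped frequency is ω_d = ω_n√(1−ζ²) = 96.1·√(1−0.498) = 68.1 rad/s.
Peak time t_p = π/ω_d = π/68.1 = 0.0462 s.

t_p ≈ 0.0462 s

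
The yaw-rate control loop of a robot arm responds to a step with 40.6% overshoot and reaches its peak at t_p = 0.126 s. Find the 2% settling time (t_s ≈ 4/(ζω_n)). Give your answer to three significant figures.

t_s ≈ 0.559 s

ζ from %OS: ζ = |ln 0.406|/√(π²+ln²0.406) = 0.276.
From t_p = π/ω_d, ω_d = π/0.126 = 24.9 rad/s, so ω_n = ω_d/√(1−ζ²) = 25.9 rad/s.
t_s ≈ 4/(ζω_n) = 4/(0.276·25.9) = 0.559 s.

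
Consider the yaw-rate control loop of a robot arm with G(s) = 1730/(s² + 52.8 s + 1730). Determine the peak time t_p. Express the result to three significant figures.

t_p ≈ 0.0977 s

Comparing the denominator to s² + 2ζω_n s + ω_n²: ω_n = √1730 = 41.6 rad/s, and 2ζω_n = 52.8 so ζ = 52.8/(2·41.6) = 0.635.
ω_d = 41.6·√(1 − 0.635²) = 32.1 rad/s. Then t_p = π/ω_d = 0.0977 s.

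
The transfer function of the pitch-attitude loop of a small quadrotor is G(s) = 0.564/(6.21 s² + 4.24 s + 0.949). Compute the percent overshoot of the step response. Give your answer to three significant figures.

%OS ≈ 0.358%

Dividing through by 6.21: denominator becomes s² + 0.6828 s + 0.1528.
So ω_n = √0.1528 = 0.391 rad/s and ζ = 0.6828/(2·0.391) = 0.873.
%OS = 100·exp(−πζ/√(1−ζ²)) = 0.358%.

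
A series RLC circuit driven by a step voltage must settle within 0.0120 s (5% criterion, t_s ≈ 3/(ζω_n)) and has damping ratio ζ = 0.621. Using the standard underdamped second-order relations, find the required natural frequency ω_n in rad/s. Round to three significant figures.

ω_n ≈ 403 rad/s

Rearranging t_s ≈ 3/(ζω_n) gives ω_n = 3/(ζ·t_s) = 3/(0.621 × 0.0120) = 403 rad/s.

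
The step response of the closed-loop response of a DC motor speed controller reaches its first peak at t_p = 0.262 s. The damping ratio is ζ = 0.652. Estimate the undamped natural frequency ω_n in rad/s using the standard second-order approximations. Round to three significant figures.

ω_n ≈ 15.8 rad/s

Peak time t_p = π/ω_d, so ω_d = π/t_p = π/0.262 = 12.0 rad/s.
ω_n = ω_d/√(1−ζ²) = 12.0/√0.575 = 15.8 rad/s.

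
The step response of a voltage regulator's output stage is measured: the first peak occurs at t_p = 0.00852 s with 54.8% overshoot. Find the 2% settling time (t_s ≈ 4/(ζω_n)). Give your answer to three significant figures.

t_s ≈ 0.0567 s

From the overshoot, ζ = −ln(OS)/√(π²+ln²(OS)) = 0.188.
From t_p = π/ω_d, ω_d = π/0.00852 = 369 rad/s, so ω_n = ω_d/√(1−ζ²) = 375 rad/s.
t_s ≈ 4/(ζω_n) = 4/(0.188·375) = 0.0567 s.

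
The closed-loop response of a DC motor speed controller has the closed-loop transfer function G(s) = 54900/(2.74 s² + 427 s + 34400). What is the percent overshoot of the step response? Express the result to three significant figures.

Dividing through by 2.74: denominator becomes s² + 155.8 s + 12550.
So ω_n = √12550 = 112 rad/s and ζ = 155.8/(2·112) = 0.695.
%OS = 100 e^{−πζ/√(1−ζ²)} with ζ = 0.695 gives 4.78%.

%OS ≈ 4.78%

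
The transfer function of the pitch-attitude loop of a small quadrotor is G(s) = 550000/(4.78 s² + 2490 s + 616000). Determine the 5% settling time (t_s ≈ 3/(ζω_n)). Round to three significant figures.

Dividing through by 4.78: denominator becomes s² + 520.9 s + 128900.
So ω_n = √128900 = 359 rad/s and ζ = 520.9/(2·359) = 0.726.
t_s ≈ 3/(ζω_n) = 0.0115 s.

t_s ≈ 0.0115 s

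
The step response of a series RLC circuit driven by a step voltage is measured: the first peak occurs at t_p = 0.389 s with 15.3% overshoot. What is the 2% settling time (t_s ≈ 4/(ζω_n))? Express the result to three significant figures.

The overshoot fixes ζ = −ln(OS)/√(π²+ln²(OS)) = 0.513.
t_p = π/ω_d ⇒ ω_d = 8.08 rad/s; then ω_n = ω_d/√(1−ζ²) = 9.41 rad/s.
t_s ≈ 4/(ζω_n) = 4/(0.513·9.41) = 0.829 s.

t_s ≈ 0.829 s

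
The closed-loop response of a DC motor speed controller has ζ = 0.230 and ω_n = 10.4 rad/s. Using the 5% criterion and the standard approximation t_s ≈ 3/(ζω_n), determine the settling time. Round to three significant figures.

t_s ≈ 3/(ζω_n) = 3/(0.230 × 10.4) = 1.25 s.

t_s ≈ 1.25 s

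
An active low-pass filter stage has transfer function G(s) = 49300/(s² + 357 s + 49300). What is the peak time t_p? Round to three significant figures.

t_p ≈ 0.0238 s

Comparing the denominator to s² + 2ζω_n s + ω_n²: ω_n = √49300 = 222 rad/s, and 2ζω_n = 357 so ζ = 357/(2·222) = 0.804.
ω_d = 222·√(1 − 0.804²) = 132 rad/s. Then t_p = π/ω_d = 0.0238 s.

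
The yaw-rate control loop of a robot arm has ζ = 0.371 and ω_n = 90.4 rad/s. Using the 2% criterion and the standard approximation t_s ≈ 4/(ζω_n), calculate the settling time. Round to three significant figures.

t_s ≈ 0.119 s

t_s ≈ 4/(ζω_n) = 4/(0.371 × 90.4) = 0.119 s.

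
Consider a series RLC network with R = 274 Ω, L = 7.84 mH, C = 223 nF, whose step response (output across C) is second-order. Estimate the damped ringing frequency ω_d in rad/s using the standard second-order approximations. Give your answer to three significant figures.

ω_d ≈ 16300 rad/s

For a series RLC circuit (capacitor voltage as output), ω_n = 1/√(LC) = 1/√(7.84 mH · 223 nF) = 23900 rad/s.
ζ = (R/2)·√(C/L) = (274/2)·√(223 nF/7.84 mH) = 0.731.
The damped frequency ω_d = ω_n√(1−ζ²) = 16300 rad/s.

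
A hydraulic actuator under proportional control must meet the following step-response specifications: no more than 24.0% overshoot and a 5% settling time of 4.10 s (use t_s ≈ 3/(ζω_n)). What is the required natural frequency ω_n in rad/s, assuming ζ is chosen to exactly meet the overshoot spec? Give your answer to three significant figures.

From %OS = 100·exp(−πζ/√(1−ζ²)), invert to get ζ = −ln(OS)/√(π² + ln²(OS)) with OS = 0.240.
−ln 0.240 = 1.427, so ζ = 1.427/√(π² + 2.037) = 0.414.
Then ω_n = 3/(ζ t_s) = 3/(0.414 × 4.10) = 1.77 rad/s.

ω_n ≈ 1.77 rad/s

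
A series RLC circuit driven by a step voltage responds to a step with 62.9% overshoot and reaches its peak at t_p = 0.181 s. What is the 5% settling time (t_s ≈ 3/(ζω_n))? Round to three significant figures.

t_s ≈ 1.17 s

ζ from %OS: ζ = |ln 0.629|/√(π²+ln²0.629) = 0.146.
t_p = π/ω_d ⇒ ω_d = 17.4 rad/s; then ω_n = ω_d/√(1−ζ²) = 17.5 rad/s.
t_s ≈ 3/(ζω_n) = 3/(0.146·17.5) = 1.17 s.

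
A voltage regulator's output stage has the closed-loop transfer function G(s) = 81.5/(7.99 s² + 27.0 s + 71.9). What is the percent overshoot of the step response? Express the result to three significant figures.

%OS ≈ 11.7%

Dividing through by 7.99: denominator becomes s² + 3.379 s + 8.999.
So ω_n = √8.999 = 3.00 rad/s and ζ = 3.379/(2·3.00) = 0.563.
%OS = 100·exp(−πζ/√(1−ζ²)) = 11.7%.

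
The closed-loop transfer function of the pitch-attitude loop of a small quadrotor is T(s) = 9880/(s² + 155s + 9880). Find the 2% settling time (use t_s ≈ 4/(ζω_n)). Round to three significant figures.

t_s ≈ 0.0516 s

Matching coefficients with s² + 2ζω_n s + ω_n² gives ω_n² = 9880 ⇒ ω_n = 99.4 rad/s, and ζ = 155/(2ω_n) = 0.780.
t_s ≈ 4/(ζω_n) = 4/(0.780·99.4) = 0.0516 s.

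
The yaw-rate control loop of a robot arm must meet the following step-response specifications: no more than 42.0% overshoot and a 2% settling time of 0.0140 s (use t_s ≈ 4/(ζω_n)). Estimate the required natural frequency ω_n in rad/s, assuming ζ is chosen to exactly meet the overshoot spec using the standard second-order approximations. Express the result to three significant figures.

From %OS = 100·exp(−πζ/√(1−ζ²)), invert to get ζ = −ln(OS)/√(π² + ln²(OS)) with OS = 0.420.
−ln 0.420 = 0.8675, so ζ = 0.8675/√(π² + 0.7526) = 0.266.
From t_s ≈ 4/(ζω_n): ω_n = 4/(ζ·t_s) = 4/(0.266·0.0140) = 1070 rad/s.

ω_n ≈ 1070 rad/s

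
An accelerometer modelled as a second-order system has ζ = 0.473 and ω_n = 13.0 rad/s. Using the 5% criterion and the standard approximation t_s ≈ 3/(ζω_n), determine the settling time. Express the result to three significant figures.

t_s ≈ 0.488 s

t_s ≈ 3/(ζω_n) = 3/(0.473 × 13.0) = 0.488 s.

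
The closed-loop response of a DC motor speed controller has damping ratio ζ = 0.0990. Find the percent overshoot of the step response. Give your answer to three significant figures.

For an underdamped second-order system, %OS = 100·exp(−πζ/√(1−ζ²)).
πζ/√(1−ζ²) = π·0.0990/√(1−0.00980) = 0.3126, so %OS = 100·e^(−0.3126) = 73.2%.

%OS ≈ 73.2%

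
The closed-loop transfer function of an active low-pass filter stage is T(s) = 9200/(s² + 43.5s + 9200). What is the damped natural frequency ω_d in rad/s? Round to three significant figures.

Comparing the denominator to s² + 2ζω_n s + ω_n²: ω_n = √9200 = 95.9 rad/s, and 2ζω_n = 43.5 so ζ = 43.5/(2·95.9) = 0.227.
ω_d = ω_n√(1−ζ²) = 93.4 rad/s.

ω_d ≈ 93.4 rad/s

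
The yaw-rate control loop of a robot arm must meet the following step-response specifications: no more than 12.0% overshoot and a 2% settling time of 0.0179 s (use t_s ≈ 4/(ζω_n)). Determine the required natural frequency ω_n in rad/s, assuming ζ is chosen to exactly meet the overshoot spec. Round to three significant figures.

ζ = −ln(OS)/√(π² + (ln OS)²). With OS = 0.120, ln OS = −2.120 and ζ = 2.120/3.790 = 0.559.
Then ω_n = 4/(ζ t_s) = 4/(0.559 × 0.0179) = 399 rad/s.

ω_n ≈ 399 rad/s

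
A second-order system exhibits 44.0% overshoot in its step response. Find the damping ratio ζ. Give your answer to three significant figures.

ζ ≈ 0.253

ζ = −ln(OS)/√(π² + (ln OS)²). With OS = 0.440, ln OS = −0.8210 and ζ = 0.8210/3.247 = 0.253.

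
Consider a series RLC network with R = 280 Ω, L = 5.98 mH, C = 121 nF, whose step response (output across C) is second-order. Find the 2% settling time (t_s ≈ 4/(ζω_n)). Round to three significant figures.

For a series RLC circuit (capacitor voltage as output), ω_n = 1/√(LC) = 1/√(5.98 mH · 121 nF) = 37200 rad/s.
ζ = (R/2)·√(C/L) = (280/2)·√(121 nF/5.98 mH) = 0.630.
t_s ≈ 4/(ζω_n) = 0.000171 s.

t_s ≈ 0.000171 s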